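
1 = 1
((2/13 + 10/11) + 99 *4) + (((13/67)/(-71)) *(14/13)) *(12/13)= 270100612/680251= 397.06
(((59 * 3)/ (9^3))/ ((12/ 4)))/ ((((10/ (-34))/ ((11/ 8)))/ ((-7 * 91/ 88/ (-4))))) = -638911/ 933120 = -0.68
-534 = -534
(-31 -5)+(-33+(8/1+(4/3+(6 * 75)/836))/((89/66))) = -104300/1691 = -61.68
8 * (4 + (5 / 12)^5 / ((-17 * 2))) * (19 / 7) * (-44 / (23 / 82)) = -289958053363 / 21282912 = -13623.98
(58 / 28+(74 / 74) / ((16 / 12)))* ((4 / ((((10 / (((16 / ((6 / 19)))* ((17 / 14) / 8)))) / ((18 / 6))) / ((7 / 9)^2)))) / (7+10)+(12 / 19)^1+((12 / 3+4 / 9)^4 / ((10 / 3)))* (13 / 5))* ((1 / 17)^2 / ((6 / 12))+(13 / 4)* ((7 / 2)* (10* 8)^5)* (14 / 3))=377858282913726342053413 / 2521851570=149833672769934.81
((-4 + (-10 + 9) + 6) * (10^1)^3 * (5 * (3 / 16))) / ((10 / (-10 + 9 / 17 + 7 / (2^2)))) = -196875 / 272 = -723.81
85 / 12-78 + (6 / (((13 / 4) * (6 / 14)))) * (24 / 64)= -10811 / 156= -69.30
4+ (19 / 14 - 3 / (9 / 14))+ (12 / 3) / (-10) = 61 / 210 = 0.29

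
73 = 73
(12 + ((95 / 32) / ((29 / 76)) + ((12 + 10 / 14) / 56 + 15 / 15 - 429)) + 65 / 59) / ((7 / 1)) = -136453369 / 2347492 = -58.13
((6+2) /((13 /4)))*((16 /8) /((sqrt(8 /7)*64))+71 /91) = sqrt(14) /52+2272 /1183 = 1.99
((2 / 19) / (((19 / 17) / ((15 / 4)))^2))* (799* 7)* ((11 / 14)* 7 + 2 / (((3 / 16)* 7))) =5108905875 / 109744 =46552.94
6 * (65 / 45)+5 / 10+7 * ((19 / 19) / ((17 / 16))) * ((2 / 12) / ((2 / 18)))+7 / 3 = 21.38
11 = 11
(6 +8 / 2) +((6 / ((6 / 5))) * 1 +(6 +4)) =25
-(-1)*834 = 834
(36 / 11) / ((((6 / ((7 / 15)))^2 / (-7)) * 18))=-343 / 44550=-0.01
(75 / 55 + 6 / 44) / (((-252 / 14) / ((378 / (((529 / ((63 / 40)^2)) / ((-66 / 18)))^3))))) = 194177156693751 / 1212710002688000000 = 0.00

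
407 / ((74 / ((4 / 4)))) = 11 / 2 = 5.50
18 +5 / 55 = 199 / 11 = 18.09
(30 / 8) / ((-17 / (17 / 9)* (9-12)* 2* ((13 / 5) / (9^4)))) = 18225 / 104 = 175.24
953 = 953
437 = 437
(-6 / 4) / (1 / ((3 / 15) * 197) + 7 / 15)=-8865 / 2908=-3.05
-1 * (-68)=68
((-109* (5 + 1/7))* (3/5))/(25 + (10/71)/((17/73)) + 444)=-14208804/19838455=-0.72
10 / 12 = 5 / 6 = 0.83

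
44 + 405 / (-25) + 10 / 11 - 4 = 1359 / 55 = 24.71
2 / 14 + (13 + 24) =260 / 7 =37.14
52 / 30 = 26 / 15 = 1.73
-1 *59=-59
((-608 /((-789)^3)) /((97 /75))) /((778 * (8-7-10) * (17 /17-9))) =0.00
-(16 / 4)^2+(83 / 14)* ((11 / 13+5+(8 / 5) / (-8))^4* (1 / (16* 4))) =1249806957843 / 15994160000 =78.14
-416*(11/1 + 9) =-8320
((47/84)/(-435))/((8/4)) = -47/73080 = -0.00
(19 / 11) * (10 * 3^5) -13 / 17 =784747 / 187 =4196.51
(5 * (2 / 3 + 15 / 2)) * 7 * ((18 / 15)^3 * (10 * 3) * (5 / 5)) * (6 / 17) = 444528 / 85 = 5229.74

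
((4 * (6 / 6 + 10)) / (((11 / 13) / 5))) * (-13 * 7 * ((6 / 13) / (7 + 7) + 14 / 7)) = -48100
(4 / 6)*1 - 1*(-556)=1670 / 3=556.67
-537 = -537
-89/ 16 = -5.56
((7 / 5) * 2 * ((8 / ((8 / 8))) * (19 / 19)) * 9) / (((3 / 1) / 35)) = 2352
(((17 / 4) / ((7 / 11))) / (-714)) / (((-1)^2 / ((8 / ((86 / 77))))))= -121 / 1806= -0.07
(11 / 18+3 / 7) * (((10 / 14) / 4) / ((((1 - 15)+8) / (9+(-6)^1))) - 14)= -34453 / 2352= -14.65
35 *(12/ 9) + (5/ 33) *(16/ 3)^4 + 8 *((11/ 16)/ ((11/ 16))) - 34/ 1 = 382922/ 2673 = 143.26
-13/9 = -1.44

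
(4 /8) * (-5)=-5 /2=-2.50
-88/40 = -11/5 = -2.20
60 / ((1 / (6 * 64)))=23040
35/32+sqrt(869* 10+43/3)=35/32+sqrt(78339)/3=94.39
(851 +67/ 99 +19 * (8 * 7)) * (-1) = -189652/ 99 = -1915.68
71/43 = 1.65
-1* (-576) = 576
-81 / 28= -2.89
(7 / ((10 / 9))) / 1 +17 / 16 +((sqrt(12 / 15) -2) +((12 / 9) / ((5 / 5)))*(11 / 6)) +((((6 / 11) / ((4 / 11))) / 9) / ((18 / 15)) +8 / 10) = 2*sqrt(5) / 5 +2099 / 240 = 9.64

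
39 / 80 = 0.49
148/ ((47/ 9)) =1332/ 47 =28.34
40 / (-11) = -40 / 11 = -3.64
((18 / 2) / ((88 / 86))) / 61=387 / 2684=0.14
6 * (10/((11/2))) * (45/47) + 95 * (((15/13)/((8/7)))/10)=2154615/107536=20.04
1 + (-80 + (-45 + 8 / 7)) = -860 / 7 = -122.86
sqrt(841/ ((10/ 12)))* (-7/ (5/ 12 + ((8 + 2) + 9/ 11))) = -26796* sqrt(30)/ 7415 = -19.79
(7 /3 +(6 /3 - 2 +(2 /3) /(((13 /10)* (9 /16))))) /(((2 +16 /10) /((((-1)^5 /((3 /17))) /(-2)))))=96815 /37908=2.55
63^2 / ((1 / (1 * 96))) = 381024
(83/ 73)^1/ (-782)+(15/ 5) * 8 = 1369981/ 57086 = 24.00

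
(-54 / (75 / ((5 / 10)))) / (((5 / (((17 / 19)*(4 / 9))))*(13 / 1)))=-68 / 30875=-0.00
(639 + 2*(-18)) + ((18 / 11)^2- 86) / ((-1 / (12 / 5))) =485799 / 605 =802.97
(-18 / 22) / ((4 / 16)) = -36 / 11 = -3.27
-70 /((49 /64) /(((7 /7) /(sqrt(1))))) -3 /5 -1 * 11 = -3606 /35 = -103.03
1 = 1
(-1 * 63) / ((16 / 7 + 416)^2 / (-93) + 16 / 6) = 287091 / 8561032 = 0.03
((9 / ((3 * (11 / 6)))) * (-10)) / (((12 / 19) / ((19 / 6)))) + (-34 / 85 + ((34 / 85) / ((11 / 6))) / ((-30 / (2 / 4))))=-45347 / 550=-82.45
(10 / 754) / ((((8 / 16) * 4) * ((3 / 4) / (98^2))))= 96040 / 1131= 84.92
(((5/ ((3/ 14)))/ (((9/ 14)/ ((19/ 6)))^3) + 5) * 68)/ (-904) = -2804657195/ 13345074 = -210.16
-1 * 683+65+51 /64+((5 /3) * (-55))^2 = 4484491 /576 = 7785.57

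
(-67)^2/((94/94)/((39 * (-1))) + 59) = 175071/2300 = 76.12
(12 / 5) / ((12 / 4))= 4 / 5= 0.80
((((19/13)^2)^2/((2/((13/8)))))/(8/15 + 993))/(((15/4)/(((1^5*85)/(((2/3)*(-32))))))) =-33231855/8381924096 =-0.00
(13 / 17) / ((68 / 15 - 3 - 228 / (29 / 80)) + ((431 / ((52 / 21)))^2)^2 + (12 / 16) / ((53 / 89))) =2191400989440 / 2630268059908828140367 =0.00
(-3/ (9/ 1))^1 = -1/ 3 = -0.33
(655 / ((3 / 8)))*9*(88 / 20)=69168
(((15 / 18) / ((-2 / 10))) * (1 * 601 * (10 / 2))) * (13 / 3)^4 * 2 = -2145645125 / 243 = -8829815.33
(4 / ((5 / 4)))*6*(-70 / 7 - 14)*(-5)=2304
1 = 1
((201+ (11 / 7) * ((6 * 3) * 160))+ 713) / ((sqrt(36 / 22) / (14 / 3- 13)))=-475975 * sqrt(22) / 63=-35436.84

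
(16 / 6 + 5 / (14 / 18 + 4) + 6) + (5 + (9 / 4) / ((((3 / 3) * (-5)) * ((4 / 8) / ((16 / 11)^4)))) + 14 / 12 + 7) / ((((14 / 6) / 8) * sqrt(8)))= 1253 / 129 + 573389 * sqrt(2) / 73205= 20.79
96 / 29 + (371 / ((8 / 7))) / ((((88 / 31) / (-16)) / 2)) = -3656.10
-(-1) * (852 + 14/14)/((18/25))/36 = 21325/648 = 32.91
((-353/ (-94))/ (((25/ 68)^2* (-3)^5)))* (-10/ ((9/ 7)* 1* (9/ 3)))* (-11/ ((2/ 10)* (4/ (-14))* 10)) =219948652/ 38545875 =5.71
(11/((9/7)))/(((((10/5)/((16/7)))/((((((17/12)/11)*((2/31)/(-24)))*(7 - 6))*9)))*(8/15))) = -85/1488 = -0.06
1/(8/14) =7/4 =1.75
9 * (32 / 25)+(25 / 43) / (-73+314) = 2985169 / 259075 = 11.52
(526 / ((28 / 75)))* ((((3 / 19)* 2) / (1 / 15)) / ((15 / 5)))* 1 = 295875 / 133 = 2224.62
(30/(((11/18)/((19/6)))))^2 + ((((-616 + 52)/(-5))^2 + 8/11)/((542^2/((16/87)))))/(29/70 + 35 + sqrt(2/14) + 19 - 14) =8592681577953280132/355567341216505 - 13514368 * sqrt(7)/19394582248173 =24166.12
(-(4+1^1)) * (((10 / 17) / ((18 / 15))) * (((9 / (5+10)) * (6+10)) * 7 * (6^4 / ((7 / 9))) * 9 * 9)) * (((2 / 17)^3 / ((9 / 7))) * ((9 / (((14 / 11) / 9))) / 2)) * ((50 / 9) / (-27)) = 15396480000 / 83521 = 184342.62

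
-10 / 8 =-5 / 4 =-1.25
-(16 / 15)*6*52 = -1664 / 5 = -332.80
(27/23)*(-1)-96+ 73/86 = -190531/1978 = -96.33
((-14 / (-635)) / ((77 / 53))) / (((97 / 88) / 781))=662288 / 61595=10.75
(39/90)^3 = 2197/27000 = 0.08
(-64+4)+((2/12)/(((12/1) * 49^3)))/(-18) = -9148386241/152473104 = -60.00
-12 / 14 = -6 / 7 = -0.86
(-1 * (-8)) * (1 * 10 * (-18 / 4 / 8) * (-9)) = 405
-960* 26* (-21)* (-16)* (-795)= 6667315200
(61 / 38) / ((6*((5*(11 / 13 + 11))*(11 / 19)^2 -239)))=-15067 / 12341484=-0.00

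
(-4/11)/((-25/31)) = 124/275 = 0.45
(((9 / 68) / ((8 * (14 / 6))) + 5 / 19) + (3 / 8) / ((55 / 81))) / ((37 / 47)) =153836029 / 147236320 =1.04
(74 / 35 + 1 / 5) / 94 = 81 / 3290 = 0.02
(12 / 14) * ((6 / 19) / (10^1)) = 18 / 665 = 0.03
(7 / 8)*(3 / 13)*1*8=21 / 13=1.62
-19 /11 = -1.73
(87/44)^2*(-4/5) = -7569/2420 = -3.13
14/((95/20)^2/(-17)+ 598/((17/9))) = 3808/85751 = 0.04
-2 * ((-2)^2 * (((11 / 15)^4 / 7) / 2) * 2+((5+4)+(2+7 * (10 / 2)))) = -32719628 / 354375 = -92.33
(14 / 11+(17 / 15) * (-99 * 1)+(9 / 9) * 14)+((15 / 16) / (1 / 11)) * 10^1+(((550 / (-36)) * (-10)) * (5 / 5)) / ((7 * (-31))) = 4720831 / 859320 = 5.49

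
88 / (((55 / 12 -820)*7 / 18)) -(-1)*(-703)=-48170993 / 68495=-703.28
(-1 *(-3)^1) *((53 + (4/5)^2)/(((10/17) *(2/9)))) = 615519/500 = 1231.04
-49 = -49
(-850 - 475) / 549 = -1325 / 549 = -2.41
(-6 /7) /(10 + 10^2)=-3 /385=-0.01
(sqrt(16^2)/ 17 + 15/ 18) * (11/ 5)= 1991/ 510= 3.90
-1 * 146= -146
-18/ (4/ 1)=-9/ 2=-4.50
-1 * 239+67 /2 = -411 /2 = -205.50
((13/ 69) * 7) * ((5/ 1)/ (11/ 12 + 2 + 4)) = 1820/ 1909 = 0.95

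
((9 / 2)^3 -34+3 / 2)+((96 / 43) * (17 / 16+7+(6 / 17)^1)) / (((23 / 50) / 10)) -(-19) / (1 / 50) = 190600097 / 134504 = 1417.06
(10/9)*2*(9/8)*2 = 5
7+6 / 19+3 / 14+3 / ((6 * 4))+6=14529 / 1064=13.66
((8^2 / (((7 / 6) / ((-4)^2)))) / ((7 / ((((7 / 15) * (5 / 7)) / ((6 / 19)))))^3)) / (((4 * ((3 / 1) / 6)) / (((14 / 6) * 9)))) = 877952 / 27783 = 31.60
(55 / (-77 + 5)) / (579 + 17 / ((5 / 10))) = -55 / 44136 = -0.00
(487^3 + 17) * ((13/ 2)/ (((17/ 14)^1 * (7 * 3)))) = 500505720/ 17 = 29441512.94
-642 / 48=-13.38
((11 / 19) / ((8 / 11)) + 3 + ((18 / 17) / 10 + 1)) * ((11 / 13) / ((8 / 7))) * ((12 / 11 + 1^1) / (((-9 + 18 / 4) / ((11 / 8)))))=-12462527 / 5374720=-2.32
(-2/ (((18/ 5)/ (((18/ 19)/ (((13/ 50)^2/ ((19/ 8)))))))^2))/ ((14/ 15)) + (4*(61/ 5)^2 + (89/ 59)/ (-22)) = 5347353503403/ 12975262300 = 412.12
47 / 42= 1.12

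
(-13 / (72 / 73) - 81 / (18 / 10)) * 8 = -4189 / 9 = -465.44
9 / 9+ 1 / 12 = 13 / 12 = 1.08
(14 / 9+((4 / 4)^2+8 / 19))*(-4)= -2036 / 171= -11.91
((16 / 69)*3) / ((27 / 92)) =2.37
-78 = -78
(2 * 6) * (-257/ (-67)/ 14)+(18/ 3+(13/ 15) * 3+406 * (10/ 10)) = 979947/ 2345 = 417.89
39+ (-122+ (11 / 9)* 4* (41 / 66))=-2159 / 27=-79.96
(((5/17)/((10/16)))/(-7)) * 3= -24/119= -0.20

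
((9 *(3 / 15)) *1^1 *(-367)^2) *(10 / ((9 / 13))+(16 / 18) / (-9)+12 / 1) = 287426326 / 45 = 6387251.69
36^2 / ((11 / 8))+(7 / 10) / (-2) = 207283 / 220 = 942.20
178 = 178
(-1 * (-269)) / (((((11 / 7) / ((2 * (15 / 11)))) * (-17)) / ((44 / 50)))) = -22596 / 935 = -24.17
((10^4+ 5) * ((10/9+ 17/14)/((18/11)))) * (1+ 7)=21497410/189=113742.91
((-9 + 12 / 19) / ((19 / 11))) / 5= -1749 / 1805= -0.97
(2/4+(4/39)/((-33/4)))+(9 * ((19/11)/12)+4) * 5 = 138815/5148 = 26.96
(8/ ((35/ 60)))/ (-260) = -24/ 455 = -0.05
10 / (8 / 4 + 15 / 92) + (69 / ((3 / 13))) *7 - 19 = 413646 / 199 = 2078.62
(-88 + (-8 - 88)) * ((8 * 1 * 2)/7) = -2944/7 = -420.57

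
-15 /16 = -0.94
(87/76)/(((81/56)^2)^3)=0.13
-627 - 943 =-1570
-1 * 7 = -7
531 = 531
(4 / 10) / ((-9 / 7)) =-14 / 45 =-0.31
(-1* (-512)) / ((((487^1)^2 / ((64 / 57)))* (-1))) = -32768 / 13518633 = -0.00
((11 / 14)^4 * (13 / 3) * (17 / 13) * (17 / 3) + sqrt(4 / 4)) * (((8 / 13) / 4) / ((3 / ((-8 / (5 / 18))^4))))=9111218577408 / 19508125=467047.38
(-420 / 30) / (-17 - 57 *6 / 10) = 35 / 128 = 0.27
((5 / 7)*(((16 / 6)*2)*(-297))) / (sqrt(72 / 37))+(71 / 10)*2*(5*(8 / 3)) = 568 / 3 - 660*sqrt(74) / 7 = -621.74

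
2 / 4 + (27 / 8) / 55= 0.56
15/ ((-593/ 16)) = -240/ 593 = -0.40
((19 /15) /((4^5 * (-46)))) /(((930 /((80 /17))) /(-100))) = 95 /6981696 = 0.00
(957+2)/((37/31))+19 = 30432/37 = 822.49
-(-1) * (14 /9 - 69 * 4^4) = -158962 /9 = -17662.44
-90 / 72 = -5 / 4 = -1.25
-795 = -795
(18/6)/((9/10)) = 10/3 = 3.33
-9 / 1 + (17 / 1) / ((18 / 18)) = 8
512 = 512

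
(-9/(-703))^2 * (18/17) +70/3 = 588113084/25204659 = 23.33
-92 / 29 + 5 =53 / 29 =1.83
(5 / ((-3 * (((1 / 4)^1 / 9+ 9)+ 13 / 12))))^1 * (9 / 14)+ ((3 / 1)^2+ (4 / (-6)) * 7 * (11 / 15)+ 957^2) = 915854.47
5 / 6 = 0.83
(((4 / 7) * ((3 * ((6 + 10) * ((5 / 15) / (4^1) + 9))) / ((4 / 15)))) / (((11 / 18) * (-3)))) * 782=-30685680 / 77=-398515.32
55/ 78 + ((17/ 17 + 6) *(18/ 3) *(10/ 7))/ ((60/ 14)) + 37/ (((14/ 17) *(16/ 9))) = 349243/ 8736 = 39.98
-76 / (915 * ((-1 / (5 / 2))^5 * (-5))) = -2375 / 1464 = -1.62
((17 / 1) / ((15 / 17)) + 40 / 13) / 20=4357 / 3900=1.12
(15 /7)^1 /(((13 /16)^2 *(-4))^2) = 61440 /199927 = 0.31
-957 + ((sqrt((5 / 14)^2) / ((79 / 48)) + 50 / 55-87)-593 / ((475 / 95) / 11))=-71398419 / 30415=-2347.47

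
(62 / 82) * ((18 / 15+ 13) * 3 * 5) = 6603 / 41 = 161.05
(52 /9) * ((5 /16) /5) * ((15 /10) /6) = 0.09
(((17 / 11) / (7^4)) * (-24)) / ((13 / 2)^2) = -0.00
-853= -853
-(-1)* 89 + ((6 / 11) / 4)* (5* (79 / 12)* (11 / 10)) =1503 / 16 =93.94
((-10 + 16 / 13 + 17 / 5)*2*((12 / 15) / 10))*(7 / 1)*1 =-9772 / 1625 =-6.01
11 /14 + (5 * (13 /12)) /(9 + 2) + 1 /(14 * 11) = 1.28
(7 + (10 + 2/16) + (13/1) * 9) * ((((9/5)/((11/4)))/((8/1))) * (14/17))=67599/7480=9.04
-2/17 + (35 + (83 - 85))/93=125/527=0.24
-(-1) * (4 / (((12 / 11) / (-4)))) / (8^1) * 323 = -3553 / 6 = -592.17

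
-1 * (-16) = 16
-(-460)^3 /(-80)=-1216700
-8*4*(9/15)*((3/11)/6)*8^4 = -196608/55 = -3574.69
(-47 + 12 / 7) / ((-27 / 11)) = 3487 / 189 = 18.45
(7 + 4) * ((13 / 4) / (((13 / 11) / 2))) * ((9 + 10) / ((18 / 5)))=11495 / 36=319.31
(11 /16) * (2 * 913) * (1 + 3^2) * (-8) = -100430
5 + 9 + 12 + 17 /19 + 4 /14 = 3615 /133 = 27.18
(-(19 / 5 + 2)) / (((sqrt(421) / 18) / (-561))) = 292842 * sqrt(421) / 2105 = 2854.45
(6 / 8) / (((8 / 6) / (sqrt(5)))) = 9*sqrt(5) / 16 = 1.26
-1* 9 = -9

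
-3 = -3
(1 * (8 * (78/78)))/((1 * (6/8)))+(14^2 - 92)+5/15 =115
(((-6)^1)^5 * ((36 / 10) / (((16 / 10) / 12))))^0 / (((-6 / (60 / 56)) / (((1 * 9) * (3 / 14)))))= -135 / 392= -0.34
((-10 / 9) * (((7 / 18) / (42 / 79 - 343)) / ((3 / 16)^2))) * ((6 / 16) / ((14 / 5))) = 0.00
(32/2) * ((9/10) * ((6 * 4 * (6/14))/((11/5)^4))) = 648000/102487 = 6.32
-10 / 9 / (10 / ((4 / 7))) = -4 / 63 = -0.06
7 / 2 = 3.50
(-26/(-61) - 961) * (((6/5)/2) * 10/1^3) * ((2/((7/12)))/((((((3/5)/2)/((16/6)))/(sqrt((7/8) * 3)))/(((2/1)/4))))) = -9375200 * sqrt(42)/427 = -142290.96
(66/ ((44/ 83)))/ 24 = 83/ 16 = 5.19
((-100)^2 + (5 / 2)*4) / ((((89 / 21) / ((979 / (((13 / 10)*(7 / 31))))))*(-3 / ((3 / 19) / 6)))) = -1312850 / 19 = -69097.37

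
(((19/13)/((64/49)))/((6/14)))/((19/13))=343/192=1.79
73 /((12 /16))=292 /3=97.33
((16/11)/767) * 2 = 32/8437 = 0.00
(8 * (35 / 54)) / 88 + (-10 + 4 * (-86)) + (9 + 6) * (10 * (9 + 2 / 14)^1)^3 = 2335630927337 / 203742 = 11463669.38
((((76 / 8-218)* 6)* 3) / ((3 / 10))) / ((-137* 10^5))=1251 / 1370000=0.00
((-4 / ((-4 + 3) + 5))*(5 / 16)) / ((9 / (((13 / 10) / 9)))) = -13 / 2592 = -0.01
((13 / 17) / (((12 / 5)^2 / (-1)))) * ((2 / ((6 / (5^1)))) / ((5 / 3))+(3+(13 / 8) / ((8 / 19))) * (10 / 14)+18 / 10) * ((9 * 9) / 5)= -2017899 / 121856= -16.56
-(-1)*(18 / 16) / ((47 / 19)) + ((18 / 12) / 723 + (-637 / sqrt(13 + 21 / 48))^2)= 588315520049 / 19482440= 30197.22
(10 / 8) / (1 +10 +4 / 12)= 15 / 136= 0.11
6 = 6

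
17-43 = -26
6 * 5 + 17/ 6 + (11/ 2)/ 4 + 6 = 965/ 24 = 40.21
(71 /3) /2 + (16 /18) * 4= 15.39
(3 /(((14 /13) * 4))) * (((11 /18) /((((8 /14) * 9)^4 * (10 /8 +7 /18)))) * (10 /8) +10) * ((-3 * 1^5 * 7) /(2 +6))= -25767026155 /1409384448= -18.28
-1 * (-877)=877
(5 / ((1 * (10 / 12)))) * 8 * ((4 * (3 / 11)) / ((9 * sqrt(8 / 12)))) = 32 * sqrt(6) / 11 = 7.13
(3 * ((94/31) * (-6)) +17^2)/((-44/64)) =-116272/341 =-340.97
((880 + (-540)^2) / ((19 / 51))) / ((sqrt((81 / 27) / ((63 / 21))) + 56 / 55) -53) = -205101600 / 13319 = -15399.17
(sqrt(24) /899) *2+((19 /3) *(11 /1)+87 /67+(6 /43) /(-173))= 4 *sqrt(6) /899+106108690 /1495239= 70.98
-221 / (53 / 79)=-329.42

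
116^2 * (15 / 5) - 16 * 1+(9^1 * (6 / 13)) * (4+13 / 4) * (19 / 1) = 1064029 / 26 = 40924.19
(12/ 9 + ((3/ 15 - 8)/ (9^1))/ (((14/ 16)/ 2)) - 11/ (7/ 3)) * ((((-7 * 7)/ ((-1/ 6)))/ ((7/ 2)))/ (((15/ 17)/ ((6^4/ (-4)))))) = 4134672/ 25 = 165386.88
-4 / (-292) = 1 / 73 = 0.01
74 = 74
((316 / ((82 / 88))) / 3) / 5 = 22.61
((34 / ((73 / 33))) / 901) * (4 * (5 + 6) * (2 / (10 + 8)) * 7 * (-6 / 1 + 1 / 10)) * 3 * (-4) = 799568 / 19345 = 41.33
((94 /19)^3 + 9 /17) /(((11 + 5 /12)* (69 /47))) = 2666151892 /367416053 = 7.26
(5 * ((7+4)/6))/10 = 11/12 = 0.92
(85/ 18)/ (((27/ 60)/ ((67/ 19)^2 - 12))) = 133450/ 29241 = 4.56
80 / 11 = 7.27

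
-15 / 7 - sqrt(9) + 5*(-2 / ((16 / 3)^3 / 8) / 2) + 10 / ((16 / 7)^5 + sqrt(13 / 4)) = -82623298410928339 / 15749437608995328 - 5649504980*sqrt(13) / 4394374332867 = -5.25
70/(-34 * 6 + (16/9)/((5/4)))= -1575/4558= -0.35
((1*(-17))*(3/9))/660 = -17/1980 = -0.01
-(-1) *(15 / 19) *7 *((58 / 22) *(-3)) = -9135 / 209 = -43.71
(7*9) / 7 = 9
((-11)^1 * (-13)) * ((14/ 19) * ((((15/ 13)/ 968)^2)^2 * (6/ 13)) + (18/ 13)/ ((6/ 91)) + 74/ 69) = 2358368707701484807529/ 747179337943593984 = 3156.36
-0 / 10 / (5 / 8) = 0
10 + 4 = 14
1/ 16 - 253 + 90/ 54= -12061/ 48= -251.27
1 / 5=0.20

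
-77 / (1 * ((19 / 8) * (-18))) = 308 / 171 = 1.80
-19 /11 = -1.73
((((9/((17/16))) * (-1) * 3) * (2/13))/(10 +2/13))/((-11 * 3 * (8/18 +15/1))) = 0.00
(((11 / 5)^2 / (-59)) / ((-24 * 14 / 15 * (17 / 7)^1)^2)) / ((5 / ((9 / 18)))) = -121 / 43650560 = -0.00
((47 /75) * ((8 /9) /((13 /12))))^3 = 3402072064 /25025203125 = 0.14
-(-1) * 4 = 4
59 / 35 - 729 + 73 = -22901 / 35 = -654.31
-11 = -11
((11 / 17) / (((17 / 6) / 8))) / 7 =528 / 2023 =0.26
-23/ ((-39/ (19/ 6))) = 437/ 234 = 1.87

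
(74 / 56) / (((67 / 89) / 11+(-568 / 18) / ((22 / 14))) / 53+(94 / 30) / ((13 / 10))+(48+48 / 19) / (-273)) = 4267757637 / 5967065684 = 0.72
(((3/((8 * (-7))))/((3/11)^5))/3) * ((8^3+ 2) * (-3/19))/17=41390107/732564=56.50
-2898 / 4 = -724.50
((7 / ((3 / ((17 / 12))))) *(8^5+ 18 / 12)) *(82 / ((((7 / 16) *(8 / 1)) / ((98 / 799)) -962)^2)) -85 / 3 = -111527509019 / 6148284921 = -18.14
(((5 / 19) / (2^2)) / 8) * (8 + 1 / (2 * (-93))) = 7435 / 113088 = 0.07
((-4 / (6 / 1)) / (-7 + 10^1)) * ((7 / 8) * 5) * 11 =-385 / 36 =-10.69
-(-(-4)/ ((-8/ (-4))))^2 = -4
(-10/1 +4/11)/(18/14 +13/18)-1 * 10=-41186/2783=-14.80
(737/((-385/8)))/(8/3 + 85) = -1608/9205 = -0.17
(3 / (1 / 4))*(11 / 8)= 33 / 2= 16.50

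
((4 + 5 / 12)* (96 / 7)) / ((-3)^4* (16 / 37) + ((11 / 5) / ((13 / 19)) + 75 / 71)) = 36200060 / 23486603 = 1.54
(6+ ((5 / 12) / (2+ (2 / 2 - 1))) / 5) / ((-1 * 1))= -145 / 24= -6.04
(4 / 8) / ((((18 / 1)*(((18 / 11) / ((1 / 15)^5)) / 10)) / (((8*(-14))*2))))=-616 / 12301875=-0.00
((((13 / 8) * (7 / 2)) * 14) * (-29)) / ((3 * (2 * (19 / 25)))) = -461825 / 912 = -506.39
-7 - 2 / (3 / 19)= -59 / 3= -19.67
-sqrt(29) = -5.39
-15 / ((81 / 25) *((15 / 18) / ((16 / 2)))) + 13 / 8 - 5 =-3443 / 72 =-47.82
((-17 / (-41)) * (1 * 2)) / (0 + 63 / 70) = 340 / 369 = 0.92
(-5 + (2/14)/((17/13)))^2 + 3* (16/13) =5083140/184093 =27.61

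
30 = 30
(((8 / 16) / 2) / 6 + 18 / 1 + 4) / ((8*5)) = 529 / 960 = 0.55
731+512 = 1243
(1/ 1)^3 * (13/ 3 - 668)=-1991/ 3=-663.67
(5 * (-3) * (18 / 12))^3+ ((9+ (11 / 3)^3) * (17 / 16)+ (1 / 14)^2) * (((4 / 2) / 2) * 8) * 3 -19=-35008157 / 3528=-9922.95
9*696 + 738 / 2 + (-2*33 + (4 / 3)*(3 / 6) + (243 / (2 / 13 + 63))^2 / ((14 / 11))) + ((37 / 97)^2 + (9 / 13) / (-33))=250612640676257045 / 38090362924614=6579.42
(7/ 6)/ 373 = 7/ 2238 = 0.00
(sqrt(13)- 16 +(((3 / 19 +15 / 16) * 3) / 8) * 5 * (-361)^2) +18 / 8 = sqrt(13) +34258945 / 128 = 267651.61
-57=-57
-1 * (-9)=9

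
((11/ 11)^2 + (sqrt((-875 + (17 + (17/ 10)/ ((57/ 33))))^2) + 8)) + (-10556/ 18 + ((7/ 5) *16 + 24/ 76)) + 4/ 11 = 302.65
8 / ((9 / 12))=32 / 3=10.67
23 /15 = 1.53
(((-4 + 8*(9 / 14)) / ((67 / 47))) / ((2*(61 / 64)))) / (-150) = -6016 / 2145675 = -0.00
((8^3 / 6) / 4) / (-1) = -64 / 3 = -21.33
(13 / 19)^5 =371293 / 2476099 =0.15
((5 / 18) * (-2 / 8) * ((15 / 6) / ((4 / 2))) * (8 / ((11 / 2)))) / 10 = -5 / 396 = -0.01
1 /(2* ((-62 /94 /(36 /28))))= -423 /434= -0.97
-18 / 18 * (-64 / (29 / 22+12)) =1408 / 293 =4.81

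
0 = 0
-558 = -558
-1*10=-10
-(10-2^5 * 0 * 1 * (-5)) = -10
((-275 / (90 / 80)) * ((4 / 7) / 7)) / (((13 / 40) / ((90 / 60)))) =-176000 / 1911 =-92.10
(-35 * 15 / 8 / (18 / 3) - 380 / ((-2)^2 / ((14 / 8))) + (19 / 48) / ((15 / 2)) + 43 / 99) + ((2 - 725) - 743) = -1642.70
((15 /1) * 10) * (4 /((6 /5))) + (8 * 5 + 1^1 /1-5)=536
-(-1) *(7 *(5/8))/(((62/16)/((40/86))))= 700/1333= 0.53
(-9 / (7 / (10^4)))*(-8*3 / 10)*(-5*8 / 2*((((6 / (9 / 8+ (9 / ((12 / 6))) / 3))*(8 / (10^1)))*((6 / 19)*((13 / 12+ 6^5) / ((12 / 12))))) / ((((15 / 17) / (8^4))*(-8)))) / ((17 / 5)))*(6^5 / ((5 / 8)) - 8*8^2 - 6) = 5250707478282240000 / 931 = 5639857656586723.95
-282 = -282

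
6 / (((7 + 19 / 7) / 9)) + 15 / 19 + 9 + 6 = 21.35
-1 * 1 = -1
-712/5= -142.40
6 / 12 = 1 / 2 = 0.50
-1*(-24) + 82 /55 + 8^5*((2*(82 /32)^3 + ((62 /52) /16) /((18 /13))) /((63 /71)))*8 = 310541889974 /31185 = 9958053.23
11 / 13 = 0.85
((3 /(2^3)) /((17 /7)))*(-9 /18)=-21 /272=-0.08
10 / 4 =5 / 2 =2.50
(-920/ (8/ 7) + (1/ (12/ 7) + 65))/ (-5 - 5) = 8873/ 120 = 73.94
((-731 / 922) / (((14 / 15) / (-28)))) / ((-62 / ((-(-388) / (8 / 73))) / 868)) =-543502155 / 461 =-1178963.46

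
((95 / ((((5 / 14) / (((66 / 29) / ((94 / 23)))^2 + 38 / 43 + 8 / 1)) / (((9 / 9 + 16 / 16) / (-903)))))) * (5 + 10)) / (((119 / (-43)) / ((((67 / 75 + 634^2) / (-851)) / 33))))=-10451637386524052 / 24872303680785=-420.21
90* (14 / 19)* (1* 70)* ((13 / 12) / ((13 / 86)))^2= 4530050 / 19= 238423.68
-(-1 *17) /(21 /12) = 68 /7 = 9.71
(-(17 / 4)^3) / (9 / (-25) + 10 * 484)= -0.02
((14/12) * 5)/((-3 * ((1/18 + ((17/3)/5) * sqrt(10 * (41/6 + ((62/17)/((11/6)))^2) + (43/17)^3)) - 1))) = -3850 * sqrt(11286496146)/2640784327 - 30597875/2640784327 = -0.17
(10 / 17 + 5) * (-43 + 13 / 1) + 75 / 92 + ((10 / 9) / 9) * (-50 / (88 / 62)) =-238544675 / 1393524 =-171.18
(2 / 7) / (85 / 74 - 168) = -148 / 86429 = -0.00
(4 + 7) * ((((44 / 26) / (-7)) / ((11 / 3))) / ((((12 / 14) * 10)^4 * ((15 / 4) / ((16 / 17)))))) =-3773 / 111881250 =-0.00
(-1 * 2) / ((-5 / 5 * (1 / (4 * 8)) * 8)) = 8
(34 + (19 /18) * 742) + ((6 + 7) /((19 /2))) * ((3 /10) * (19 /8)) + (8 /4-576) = 87911 /360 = 244.20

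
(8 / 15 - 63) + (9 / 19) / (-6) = -35651 / 570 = -62.55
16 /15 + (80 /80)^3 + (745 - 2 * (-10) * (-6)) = 9406 /15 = 627.07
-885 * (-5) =4425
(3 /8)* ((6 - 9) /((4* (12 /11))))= -33 /128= -0.26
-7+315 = 308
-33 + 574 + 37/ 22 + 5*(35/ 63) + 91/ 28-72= 188777/ 396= 476.71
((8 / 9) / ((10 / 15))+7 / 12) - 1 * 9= -85 / 12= -7.08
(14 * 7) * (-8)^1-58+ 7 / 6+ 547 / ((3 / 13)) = 3059 / 2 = 1529.50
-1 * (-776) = 776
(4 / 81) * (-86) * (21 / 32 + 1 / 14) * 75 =-175225 / 756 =-231.78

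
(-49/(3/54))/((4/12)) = -2646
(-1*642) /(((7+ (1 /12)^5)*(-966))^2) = -1104192995328 /78643130204130625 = -0.00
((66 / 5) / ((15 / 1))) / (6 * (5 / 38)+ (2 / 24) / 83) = 416328 / 373975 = 1.11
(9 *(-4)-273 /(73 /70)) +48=-18234 /73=-249.78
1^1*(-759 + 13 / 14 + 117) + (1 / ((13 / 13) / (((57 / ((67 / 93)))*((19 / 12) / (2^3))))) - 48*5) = -12988109 / 15008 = -865.41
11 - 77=-66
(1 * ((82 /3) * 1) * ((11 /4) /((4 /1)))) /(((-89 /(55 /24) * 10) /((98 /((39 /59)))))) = -14342251 /1999296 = -7.17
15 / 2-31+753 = 1459 / 2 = 729.50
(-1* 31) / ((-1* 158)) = 0.20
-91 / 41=-2.22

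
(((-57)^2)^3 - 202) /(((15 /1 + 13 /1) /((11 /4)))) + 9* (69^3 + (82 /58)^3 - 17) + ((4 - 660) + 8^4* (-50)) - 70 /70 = 9208531051147009 /2731568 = 3371152045.69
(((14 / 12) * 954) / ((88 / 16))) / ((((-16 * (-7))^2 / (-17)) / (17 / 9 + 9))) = -2.99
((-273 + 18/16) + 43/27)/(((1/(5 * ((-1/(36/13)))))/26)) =49331945/3888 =12688.26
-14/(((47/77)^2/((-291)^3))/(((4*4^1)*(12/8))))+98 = 22223066238.62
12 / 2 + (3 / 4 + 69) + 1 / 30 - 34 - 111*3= -17473 / 60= -291.22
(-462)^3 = -98611128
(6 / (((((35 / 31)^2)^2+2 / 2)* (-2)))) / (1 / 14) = -19393941 / 1212073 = -16.00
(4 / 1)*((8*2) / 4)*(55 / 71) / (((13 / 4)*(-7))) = -3520 / 6461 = -0.54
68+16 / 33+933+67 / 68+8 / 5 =11265667 / 11220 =1004.07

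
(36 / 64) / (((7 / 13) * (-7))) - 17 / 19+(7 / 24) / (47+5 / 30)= -4374865 / 4215568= -1.04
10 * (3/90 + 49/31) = 1501/93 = 16.14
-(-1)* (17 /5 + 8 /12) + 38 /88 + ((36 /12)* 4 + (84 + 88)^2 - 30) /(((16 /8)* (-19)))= -9700369 /12540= -773.55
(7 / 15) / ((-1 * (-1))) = 7 / 15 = 0.47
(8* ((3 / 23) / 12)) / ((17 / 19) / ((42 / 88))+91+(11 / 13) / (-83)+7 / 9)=2583126 / 2781732493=0.00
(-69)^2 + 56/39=185735/39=4762.44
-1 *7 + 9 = 2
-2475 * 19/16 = -47025/16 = -2939.06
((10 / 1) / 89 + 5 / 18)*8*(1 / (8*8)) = 625 / 12816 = 0.05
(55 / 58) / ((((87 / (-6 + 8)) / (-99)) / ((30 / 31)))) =-54450 / 26071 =-2.09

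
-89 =-89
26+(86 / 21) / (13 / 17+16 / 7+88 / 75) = 26.97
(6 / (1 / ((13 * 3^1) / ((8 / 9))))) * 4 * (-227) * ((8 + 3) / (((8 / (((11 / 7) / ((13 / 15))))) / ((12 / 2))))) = -100117215 / 28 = -3575614.82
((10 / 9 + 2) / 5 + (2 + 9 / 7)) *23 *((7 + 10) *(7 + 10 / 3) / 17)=877703 / 945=928.79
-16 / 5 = -3.20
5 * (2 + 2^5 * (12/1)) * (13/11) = 2280.91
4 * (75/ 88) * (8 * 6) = 1800/ 11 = 163.64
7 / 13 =0.54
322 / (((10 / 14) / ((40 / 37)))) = 18032 / 37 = 487.35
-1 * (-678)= 678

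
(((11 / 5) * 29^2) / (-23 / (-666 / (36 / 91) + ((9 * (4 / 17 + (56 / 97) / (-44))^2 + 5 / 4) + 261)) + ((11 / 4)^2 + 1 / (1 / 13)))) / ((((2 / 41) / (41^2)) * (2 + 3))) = 619658.72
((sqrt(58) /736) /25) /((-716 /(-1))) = sqrt(58) /13174400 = 0.00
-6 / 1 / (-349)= 6 / 349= 0.02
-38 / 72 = -19 / 36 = -0.53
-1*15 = -15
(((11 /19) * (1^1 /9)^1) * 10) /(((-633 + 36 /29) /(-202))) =644380 /3132891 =0.21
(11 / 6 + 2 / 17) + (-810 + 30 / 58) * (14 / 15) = -2229049 / 2958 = -753.57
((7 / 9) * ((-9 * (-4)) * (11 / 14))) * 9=198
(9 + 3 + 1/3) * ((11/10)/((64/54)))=3663/320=11.45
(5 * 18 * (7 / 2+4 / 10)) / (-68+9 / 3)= -27 / 5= -5.40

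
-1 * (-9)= 9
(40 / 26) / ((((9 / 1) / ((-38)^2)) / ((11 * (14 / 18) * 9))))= 2223760 / 117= 19006.50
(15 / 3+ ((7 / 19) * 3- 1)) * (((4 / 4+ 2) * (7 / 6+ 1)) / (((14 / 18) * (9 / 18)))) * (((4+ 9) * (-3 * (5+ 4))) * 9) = -35851491 / 133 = -269560.08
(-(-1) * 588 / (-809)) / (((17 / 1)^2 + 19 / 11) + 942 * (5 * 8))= -1078 / 56316917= -0.00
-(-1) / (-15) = -1 / 15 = -0.07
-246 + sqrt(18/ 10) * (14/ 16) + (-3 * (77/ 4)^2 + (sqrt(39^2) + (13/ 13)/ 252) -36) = -1365521/ 1008 + 21 * sqrt(5)/ 40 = -1353.51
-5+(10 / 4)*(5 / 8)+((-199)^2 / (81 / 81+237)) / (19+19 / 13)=1188767 / 253232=4.69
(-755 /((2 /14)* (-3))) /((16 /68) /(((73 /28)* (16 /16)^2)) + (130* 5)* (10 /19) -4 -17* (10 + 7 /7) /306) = 106812870 /20468321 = 5.22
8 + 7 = 15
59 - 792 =-733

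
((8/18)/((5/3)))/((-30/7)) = -14/225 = -0.06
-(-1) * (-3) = -3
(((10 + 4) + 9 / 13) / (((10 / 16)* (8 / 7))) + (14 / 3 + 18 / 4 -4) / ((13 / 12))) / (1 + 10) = 1647 / 715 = 2.30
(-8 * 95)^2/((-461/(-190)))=109744000/461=238056.40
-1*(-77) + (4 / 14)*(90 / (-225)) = 2691 / 35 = 76.89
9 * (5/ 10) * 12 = 54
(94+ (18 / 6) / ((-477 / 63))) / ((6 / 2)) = 4961 / 159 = 31.20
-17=-17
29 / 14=2.07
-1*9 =-9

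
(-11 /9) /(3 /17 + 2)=-187 /333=-0.56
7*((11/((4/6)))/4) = 231/8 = 28.88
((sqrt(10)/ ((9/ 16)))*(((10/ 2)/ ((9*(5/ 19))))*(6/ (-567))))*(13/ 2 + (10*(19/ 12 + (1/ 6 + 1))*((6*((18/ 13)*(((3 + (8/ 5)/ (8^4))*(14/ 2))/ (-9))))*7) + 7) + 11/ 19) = 235093123*sqrt(10)/ 1592136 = 466.94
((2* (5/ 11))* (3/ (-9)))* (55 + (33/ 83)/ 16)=-33215/ 1992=-16.67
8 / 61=0.13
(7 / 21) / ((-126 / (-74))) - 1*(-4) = 793 / 189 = 4.20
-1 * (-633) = 633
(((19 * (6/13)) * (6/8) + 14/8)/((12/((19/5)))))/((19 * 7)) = 433/21840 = 0.02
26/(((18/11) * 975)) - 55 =-37114/675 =-54.98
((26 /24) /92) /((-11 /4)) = -13 /3036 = -0.00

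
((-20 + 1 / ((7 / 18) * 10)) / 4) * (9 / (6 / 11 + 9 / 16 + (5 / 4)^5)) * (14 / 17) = -35025408 / 3982675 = -8.79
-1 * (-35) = 35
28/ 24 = 1.17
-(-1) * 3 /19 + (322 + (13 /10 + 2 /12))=92233 /285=323.62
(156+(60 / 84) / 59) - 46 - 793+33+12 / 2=-265967 / 413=-643.99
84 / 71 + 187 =13361 / 71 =188.18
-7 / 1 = -7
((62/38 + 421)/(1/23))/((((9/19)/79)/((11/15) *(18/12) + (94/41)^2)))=51967019467/5043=10304782.76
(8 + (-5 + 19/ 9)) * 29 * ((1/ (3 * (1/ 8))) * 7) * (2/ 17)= 149408/ 459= 325.51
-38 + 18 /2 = -29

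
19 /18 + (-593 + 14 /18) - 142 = -4399 /6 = -733.17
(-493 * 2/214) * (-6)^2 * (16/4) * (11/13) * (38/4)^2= -70477308/1391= -50666.65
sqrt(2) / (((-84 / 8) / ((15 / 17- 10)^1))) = 310*sqrt(2) / 357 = 1.23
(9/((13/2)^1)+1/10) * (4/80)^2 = 193/52000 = 0.00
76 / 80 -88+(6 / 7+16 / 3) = -33961 / 420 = -80.86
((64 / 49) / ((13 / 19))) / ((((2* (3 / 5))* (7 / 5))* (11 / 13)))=15200 / 11319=1.34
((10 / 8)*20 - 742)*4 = -2868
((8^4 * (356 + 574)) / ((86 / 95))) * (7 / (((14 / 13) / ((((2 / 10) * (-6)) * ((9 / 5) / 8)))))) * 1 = -317551104 / 43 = -7384909.40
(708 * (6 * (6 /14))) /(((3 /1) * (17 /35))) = 21240 /17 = 1249.41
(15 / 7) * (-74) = -1110 / 7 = -158.57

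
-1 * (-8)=8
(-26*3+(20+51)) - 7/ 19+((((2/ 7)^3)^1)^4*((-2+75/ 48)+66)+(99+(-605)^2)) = 96282983493293752/ 262984456819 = 366116.63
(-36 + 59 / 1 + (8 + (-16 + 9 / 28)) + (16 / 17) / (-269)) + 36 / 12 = 2345501 / 128044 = 18.32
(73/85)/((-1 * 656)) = -73/55760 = -0.00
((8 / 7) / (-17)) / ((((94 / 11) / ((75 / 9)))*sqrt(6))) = -550*sqrt(6) / 50337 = -0.03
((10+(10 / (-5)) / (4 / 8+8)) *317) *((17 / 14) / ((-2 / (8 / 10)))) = -52622 / 35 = -1503.49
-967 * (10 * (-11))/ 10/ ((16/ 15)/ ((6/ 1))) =478665/ 8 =59833.12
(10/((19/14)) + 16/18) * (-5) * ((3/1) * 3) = -7060/19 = -371.58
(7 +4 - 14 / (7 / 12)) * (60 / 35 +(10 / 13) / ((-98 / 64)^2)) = -63748 / 2401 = -26.55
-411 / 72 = -5.71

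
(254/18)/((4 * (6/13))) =1651/216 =7.64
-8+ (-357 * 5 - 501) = -2294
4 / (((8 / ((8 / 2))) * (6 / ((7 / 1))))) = 7 / 3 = 2.33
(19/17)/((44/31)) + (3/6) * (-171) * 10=-854.21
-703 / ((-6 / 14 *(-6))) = -4921 / 18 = -273.39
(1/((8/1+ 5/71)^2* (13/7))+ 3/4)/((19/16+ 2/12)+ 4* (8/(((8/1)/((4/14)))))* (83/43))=15586958716/73182454683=0.21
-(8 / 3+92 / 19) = -428 / 57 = -7.51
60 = 60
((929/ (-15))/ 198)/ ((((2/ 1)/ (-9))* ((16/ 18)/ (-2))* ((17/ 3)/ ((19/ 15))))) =-52953/ 74800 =-0.71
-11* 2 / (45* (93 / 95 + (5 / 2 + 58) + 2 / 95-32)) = -44 / 2655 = -0.02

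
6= 6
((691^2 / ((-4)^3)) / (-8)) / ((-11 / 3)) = -1432443 / 5632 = -254.34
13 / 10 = 1.30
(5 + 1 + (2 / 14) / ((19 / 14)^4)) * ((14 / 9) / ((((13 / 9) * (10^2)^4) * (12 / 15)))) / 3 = 2755949 / 101650380000000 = 0.00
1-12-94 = -105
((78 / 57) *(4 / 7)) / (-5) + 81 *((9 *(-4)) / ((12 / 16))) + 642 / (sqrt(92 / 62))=-2585624 / 665 + 321 *sqrt(1426) / 23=-3361.12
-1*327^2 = -106929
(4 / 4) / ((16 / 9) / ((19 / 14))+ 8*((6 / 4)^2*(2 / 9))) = 171 / 908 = 0.19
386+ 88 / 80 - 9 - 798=-419.90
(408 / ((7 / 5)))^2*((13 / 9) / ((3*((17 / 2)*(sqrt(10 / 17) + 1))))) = 12022400 / 1029 - 707200*sqrt(170) / 1029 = 2722.68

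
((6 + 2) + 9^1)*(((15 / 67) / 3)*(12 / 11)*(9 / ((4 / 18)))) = 41310 / 737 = 56.05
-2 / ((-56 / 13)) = 13 / 28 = 0.46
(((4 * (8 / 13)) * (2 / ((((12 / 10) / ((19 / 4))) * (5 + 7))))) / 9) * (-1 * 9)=-190 / 117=-1.62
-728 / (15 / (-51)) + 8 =12416 / 5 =2483.20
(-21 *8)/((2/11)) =-924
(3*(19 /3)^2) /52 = 361 /156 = 2.31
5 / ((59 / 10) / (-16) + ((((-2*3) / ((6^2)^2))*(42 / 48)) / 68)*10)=-1468800 / 108499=-13.54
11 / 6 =1.83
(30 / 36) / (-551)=-5 / 3306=-0.00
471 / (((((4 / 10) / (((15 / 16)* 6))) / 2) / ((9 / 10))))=190755 / 16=11922.19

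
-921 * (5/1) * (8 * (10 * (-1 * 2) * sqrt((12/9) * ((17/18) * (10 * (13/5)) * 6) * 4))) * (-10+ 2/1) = -165230217.85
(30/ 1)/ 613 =30/ 613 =0.05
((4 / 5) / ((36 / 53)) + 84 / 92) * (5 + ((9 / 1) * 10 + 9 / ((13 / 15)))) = 592936 / 2691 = 220.34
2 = 2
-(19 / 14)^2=-361 / 196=-1.84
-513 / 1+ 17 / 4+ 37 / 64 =-508.17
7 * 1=7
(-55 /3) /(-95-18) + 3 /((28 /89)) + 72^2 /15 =16862441 /47460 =355.30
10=10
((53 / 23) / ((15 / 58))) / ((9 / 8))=24592 / 3105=7.92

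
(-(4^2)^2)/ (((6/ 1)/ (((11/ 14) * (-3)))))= 704/ 7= 100.57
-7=-7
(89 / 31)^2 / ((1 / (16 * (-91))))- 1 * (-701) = -10859315 / 961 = -11300.02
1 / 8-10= -79 / 8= -9.88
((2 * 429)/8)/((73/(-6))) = -1287/146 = -8.82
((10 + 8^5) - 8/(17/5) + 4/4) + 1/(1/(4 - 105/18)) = 3343031/102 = 32774.81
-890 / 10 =-89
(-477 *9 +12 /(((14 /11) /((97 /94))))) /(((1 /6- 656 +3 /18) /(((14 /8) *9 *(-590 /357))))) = -1870707690 /11001431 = -170.04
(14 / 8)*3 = 21 / 4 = 5.25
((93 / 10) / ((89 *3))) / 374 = 31 / 332860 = 0.00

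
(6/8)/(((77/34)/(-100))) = -33.12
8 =8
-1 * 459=-459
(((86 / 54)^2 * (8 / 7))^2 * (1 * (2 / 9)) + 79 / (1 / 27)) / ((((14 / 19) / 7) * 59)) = 9506444372519 / 27655126758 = 343.75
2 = 2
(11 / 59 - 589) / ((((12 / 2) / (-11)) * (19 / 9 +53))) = 286605 / 14632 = 19.59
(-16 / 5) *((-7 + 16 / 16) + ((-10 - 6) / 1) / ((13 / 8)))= 3296 / 65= 50.71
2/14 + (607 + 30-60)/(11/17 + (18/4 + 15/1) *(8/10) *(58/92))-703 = -92924395/143444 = -647.81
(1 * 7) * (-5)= -35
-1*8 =-8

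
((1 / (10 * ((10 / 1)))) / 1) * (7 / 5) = 7 / 500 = 0.01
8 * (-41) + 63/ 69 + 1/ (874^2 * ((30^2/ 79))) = -224868488321/ 687488400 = -327.09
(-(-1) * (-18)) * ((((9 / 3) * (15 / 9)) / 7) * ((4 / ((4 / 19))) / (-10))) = 171 / 7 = 24.43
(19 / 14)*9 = 171 / 14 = 12.21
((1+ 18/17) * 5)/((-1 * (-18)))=175/306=0.57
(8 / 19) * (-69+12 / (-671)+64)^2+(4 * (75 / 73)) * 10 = 32284363376 / 624484267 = 51.70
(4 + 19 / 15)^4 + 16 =39760081 / 50625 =785.38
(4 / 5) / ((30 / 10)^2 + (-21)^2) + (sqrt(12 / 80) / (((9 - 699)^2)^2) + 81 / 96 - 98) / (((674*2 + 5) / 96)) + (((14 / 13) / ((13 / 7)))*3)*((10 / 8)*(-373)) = -140281285499 / 171492750 + sqrt(15) / 31946473659375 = -818.00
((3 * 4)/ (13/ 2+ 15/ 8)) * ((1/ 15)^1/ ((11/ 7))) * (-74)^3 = -90770176/ 3685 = -24632.34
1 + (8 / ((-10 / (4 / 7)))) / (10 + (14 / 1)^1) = 103 / 105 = 0.98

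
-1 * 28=-28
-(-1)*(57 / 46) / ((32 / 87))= 4959 / 1472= 3.37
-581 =-581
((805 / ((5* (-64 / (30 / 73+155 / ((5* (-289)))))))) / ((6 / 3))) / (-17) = 1031527 / 45907072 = 0.02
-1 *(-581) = 581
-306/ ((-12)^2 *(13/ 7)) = -119/ 104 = -1.14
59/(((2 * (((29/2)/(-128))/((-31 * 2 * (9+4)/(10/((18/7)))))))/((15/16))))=10271664/203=50599.33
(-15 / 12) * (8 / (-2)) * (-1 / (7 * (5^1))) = -0.14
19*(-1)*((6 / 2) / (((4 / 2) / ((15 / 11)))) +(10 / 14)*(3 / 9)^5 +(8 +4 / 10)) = -198.52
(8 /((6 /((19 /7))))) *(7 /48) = 19 /36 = 0.53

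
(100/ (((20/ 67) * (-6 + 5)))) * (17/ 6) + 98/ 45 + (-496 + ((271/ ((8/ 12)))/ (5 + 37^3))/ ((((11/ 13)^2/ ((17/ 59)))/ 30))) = -3913636748444/ 2712355965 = -1442.89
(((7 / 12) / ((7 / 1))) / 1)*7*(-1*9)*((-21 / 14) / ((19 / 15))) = 945 / 152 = 6.22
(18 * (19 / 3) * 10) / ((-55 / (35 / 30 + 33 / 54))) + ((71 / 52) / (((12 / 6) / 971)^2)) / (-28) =-2216158447 / 192192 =-11530.96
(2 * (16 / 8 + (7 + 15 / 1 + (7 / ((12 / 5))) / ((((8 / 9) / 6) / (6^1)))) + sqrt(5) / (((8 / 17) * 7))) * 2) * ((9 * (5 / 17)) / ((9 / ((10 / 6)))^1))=25 * sqrt(5) / 42 + 9475 / 34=280.01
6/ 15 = 0.40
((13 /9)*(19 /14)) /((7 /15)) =1235 /294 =4.20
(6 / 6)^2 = 1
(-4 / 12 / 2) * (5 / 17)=-0.05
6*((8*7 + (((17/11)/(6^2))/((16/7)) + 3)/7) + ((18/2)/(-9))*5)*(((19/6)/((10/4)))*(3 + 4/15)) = 303383507/237600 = 1276.87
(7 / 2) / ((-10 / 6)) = -21 / 10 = -2.10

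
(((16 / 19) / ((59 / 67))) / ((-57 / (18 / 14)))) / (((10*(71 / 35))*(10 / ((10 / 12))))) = -134 / 1512229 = -0.00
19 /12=1.58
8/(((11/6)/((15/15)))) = 48/11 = 4.36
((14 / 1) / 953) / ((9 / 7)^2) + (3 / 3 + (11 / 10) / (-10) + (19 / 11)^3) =62182190887 / 10274388300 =6.05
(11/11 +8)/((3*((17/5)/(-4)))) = -60/17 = -3.53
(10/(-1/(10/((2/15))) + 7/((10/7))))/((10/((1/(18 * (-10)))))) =-5/4398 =-0.00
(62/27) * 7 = 434/27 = 16.07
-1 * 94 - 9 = -103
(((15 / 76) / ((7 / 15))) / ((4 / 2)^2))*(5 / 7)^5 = 703125 / 35765296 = 0.02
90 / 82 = 45 / 41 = 1.10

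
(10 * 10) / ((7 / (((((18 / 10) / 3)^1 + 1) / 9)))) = 160 / 63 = 2.54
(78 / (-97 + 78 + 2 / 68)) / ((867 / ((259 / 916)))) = -3367 / 2510985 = -0.00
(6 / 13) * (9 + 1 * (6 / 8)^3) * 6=5427 / 208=26.09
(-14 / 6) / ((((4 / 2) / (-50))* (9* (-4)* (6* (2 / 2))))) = -175 / 648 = -0.27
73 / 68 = 1.07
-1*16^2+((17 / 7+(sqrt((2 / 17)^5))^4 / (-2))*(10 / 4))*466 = 36314098124612477 / 14111957303143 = 2573.29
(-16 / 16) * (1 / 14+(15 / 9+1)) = -115 / 42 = -2.74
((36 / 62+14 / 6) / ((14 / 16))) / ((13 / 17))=36856 / 8463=4.35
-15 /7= -2.14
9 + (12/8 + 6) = 33/2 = 16.50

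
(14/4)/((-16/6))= -21/16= -1.31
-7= -7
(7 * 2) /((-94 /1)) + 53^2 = 132016 /47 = 2808.85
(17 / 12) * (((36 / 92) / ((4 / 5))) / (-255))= -1 / 368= -0.00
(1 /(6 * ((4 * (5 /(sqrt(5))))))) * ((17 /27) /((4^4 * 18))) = 17 * sqrt(5) /14929920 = 0.00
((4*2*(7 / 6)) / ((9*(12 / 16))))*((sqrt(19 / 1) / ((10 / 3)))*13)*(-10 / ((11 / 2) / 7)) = -20384*sqrt(19) / 297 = -299.16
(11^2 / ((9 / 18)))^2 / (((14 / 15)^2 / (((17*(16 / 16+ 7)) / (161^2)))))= 448014600 / 1270129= 352.73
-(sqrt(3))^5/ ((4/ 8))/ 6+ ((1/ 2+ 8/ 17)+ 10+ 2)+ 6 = 645/ 34-3* sqrt(3) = 13.77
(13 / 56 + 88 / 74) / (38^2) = 155 / 157472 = 0.00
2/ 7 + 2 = 16/ 7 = 2.29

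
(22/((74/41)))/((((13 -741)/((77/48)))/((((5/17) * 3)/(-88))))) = 2255/8373248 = 0.00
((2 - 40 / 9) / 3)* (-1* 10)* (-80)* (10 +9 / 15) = -186560 / 27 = -6909.63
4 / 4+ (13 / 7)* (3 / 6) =27 / 14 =1.93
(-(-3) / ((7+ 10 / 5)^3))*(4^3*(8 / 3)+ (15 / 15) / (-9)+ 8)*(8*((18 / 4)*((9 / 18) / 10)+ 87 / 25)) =396929 / 18225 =21.78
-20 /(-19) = 20 /19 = 1.05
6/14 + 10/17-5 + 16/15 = -5206/1785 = -2.92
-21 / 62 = -0.34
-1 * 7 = -7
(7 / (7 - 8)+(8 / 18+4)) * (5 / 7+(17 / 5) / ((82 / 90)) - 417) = 2723269 / 2583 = 1054.30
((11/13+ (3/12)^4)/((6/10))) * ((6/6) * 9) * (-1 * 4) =-42435/832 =-51.00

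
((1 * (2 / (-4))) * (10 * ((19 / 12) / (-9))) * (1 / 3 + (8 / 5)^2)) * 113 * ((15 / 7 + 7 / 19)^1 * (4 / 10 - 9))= -6211.12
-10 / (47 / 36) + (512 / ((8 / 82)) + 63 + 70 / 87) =5304.15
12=12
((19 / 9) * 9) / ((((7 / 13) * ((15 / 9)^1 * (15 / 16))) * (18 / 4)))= 7904 / 1575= 5.02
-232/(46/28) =-3248/23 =-141.22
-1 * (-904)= 904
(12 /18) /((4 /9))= 3 /2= 1.50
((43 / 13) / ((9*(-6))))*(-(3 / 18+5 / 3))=473 / 4212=0.11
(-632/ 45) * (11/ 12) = -1738/ 135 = -12.87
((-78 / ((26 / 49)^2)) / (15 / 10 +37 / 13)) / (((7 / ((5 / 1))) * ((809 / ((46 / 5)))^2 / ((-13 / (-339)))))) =-9435244 / 41785339445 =-0.00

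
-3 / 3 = -1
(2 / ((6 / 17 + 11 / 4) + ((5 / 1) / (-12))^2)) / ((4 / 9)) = 11016 / 8021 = 1.37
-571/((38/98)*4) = -27979/76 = -368.14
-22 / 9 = -2.44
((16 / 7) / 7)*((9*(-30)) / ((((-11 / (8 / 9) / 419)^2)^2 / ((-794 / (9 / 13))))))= 208497032069226168320 / 1568973483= 132887543561.64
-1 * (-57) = 57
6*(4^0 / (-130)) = -3 / 65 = -0.05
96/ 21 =32/ 7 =4.57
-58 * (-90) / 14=2610 / 7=372.86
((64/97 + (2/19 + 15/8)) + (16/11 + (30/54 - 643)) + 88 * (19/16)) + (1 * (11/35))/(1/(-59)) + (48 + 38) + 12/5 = -4740888091/10217592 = -463.99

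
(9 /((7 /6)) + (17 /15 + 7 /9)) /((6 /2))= 3032 /945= 3.21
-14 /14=-1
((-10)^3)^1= -1000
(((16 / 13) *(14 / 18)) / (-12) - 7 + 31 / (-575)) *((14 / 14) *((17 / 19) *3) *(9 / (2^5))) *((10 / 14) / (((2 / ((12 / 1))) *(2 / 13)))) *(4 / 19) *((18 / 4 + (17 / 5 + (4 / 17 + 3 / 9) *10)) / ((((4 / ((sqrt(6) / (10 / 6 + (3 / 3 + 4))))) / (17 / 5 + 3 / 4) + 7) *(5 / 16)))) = -142.69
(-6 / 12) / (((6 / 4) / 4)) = -4 / 3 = -1.33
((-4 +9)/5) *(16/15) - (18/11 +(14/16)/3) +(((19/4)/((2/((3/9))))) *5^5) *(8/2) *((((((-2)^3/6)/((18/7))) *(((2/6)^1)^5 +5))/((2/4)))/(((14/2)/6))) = -127074486619/2886840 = -44018.54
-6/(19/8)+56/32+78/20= 1187/380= 3.12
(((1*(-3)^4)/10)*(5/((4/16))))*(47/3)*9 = 22842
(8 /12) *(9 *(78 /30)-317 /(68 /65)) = -95069 /510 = -186.41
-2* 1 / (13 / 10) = -20 / 13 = -1.54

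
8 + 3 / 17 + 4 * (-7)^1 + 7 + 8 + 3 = -31 / 17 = -1.82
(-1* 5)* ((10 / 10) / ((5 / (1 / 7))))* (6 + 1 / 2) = -13 / 14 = -0.93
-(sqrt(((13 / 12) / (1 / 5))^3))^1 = -65 * sqrt(195) / 72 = -12.61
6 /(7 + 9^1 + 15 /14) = 84 /239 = 0.35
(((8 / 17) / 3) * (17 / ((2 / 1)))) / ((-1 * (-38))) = 2 / 57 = 0.04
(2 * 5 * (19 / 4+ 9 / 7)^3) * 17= 410278765 / 10976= 37379.63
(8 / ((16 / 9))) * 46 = 207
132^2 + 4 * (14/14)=17428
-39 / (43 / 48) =-1872 / 43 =-43.53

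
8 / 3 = 2.67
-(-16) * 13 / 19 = 208 / 19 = 10.95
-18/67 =-0.27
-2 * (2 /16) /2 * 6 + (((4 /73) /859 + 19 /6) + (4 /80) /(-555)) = 420524242 /174011925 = 2.42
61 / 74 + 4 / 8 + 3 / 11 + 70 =71.60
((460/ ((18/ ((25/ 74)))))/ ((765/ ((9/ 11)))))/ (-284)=-575/ 17684964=-0.00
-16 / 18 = -8 / 9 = -0.89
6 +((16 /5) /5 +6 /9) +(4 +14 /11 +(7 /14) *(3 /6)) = 42337 /3300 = 12.83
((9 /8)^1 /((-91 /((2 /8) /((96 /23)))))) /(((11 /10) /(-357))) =17595 /73216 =0.24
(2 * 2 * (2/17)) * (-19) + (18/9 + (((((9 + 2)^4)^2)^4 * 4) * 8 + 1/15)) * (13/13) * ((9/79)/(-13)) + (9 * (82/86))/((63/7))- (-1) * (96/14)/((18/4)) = -46672932501778613599311465265022667028528/78827385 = -592090331320500021652519200000000.00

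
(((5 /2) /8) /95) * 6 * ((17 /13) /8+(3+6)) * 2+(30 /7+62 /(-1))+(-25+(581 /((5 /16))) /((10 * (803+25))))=-23515094389 /286322400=-82.13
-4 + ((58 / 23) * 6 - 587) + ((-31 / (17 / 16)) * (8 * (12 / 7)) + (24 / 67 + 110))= -158741263 / 183379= -865.65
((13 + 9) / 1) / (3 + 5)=11 / 4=2.75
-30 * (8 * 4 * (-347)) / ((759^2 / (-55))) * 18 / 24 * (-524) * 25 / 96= 56821250 / 17457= 3254.93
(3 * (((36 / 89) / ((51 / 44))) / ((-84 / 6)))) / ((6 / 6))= -792 / 10591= -0.07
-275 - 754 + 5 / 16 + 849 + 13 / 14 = -20021 / 112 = -178.76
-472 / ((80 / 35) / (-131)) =54103 / 2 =27051.50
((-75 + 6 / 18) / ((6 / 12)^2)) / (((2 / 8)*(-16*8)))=28 / 3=9.33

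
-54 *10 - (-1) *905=365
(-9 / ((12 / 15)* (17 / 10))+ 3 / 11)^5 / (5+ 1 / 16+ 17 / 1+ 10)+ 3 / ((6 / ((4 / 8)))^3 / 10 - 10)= -51555108109391319 / 160754580964021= -320.71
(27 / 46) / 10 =27 / 460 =0.06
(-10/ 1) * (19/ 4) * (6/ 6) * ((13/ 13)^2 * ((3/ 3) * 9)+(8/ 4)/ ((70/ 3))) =-3021/ 7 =-431.57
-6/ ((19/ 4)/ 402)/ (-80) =603/ 95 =6.35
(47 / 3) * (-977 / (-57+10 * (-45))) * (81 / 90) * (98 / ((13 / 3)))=6750093 / 10985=614.48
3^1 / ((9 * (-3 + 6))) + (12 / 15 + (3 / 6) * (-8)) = -139 / 45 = -3.09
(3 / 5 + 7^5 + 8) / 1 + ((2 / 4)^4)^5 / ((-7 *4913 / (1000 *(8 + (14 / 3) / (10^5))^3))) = 16815.60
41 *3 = 123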